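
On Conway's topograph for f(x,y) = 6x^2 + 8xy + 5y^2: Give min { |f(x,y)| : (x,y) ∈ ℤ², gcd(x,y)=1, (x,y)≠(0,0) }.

translate: b→-4 (≡8 mod 12), so (6,8,5)→(6,-4,3)
flip: (6,-4,3)→(3,4,6)
translate: b→-2 (≡4 mod 6), so (3,4,6)→(3,-2,5)
reduced (well bottom): (3,-2,5) with a≤c, −a<b≤a
well minimum = a = 3

3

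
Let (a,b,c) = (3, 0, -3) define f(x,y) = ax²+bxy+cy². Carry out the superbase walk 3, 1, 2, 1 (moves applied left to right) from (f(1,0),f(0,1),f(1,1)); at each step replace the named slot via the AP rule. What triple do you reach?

start (3,-3,0) = (f(1,0),f(0,1),f(1,1))
replace slot 3: 2·(3+(-3)) − 0 = 0 → (3,-3,0)
replace slot 1: 2·((-3)+0) − 3 = -9 → (-9,-3,0)
replace slot 2: 2·((-9)+0) − (-3) = -15 → (-9,-15,0)
replace slot 1: 2·((-15)+0) − (-9) = -21 → (-21,-15,0)

-21,-15,0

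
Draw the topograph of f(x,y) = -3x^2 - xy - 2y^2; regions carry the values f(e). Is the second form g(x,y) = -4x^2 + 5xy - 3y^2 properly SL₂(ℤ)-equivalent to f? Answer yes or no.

D₁ = -23, D₂ = -23
f is negative-definite; reduce −f:
−f: flip: (3,1,2)→(2,-1,3)
−f: reduced (well bottom): (2,-1,3) with a≤c, −a<b≤a
flip sign back: reduced form of f is (-2,1,-3)
g is negative-definite; reduce −g:
−g: translate: b→3 (≡-5 mod 8), so (4,-5,3)→(4,3,2)
−g: flip: (4,3,2)→(2,-3,4)
−g: translate: b→1 (≡-3 mod 4), so (2,-3,4)→(2,1,3)
−g: reduced (well bottom): (2,1,3) with a≤c, −a<b≤a
flip sign back: reduced form of g is (-2,-1,-3)
reduced forms (-2, 1, -3) vs (-2, -1, -3) ⇒ inequivalent

no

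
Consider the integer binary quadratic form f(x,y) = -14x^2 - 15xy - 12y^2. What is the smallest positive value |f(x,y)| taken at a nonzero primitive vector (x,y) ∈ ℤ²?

translate: b→-13 (≡15 mod 28), so (14,15,12)→(14,-13,11)
flip: (14,-13,11)→(11,13,14)
translate: b→-9 (≡13 mod 22), so (11,13,14)→(11,-9,12)
reduced (well bottom): (11,-9,12) with a≤c, −a<b≤a
well minimum |f| = |-11| = 11 (negative-definite)

11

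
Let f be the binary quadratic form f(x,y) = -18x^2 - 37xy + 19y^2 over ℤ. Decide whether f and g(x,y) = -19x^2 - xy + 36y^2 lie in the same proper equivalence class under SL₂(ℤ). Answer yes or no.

D₁ = 2737, D₂ = 2737
river cycle of f (length 30): (19, 37, -18), (-18, 35, 21), (21, 49, -4), (-4, 47, 33), (33, 19, -18), (-18, 17, 34), (34, 51, -1), (-1, 51, 34), (34, 17, -18), (-18, 19, 33), … (20 more)
river cycle of g (length 30): (-19, 37, 18), (18, 35, -21), (-21, 49, 4), (4, 47, -33), (-33, 19, 18), (18, 17, -34), (-34, 51, 1), (1, 51, -34), (-34, 17, 18), (18, 19, -33), … (20 more)
cycles differ ⇒ inequivalent

no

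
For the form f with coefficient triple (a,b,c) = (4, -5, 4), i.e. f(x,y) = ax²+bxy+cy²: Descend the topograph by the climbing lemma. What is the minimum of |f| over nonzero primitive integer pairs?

translate: b→3 (≡-5 mod 8), so (4,-5,4)→(4,3,3)
flip: (4,3,3)→(3,-3,4)
translate: b→3 (≡-3 mod 6), so (3,-3,4)→(3,3,4)
reduced (well bottom): (3,3,4) with a≤c, −a<b≤a
well minimum = a = 3

3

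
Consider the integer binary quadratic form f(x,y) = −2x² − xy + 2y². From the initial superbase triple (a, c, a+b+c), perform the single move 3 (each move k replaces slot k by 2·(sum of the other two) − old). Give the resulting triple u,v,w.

start (-2,2,-1) = (f(1,0),f(0,1),f(1,1))
replace slot 3: 2·((-2)+2) − (-1) = 1 → (-2,2,1)

-2,2,1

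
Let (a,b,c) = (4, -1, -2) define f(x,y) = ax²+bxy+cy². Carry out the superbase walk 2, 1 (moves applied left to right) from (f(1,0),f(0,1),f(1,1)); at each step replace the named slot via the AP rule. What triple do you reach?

start (4,-2,1) = (f(1,0),f(0,1),f(1,1))
replace slot 2: 2·(4+1) − (-2) = 12 → (4,12,1)
replace slot 1: 2·(12+1) − 4 = 22 → (22,12,1)

22,12,1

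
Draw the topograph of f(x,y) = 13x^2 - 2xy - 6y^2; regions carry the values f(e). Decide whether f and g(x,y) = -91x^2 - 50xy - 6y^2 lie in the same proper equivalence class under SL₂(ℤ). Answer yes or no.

D₁ = 316, D₂ = 316
river cycle of f (length 6): (-6, 14, 5), (5, 16, -3), (-3, 14, 10), (10, 6, -7), (-7, 8, 9), (9, 10, -6)
river cycle of g (length 6): (-6, 14, 5), (5, 16, -3), (-3, 14, 10), (10, 6, -7), (-7, 8, 9), (9, 10, -6)
cycles coincide ⇒ equivalent

yes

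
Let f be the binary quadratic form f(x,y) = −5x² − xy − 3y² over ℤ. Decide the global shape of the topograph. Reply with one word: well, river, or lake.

D = b²−4ac = (-1)² − 4·(-5)·(-3) = -59
D < 0 ⇒ definite ⇒ every region one sign ⇒ single well

well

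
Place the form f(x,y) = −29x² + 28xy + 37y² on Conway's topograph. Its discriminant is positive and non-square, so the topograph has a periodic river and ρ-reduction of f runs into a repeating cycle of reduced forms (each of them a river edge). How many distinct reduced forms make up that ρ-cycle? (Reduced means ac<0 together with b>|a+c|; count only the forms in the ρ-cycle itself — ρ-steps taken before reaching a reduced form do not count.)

D = 5076, ⌊√D⌋ = 71
river: ρ → (37,46,-20)
river: ρ → (-20,34,49)
river: ρ → (49,64,-5)
river: ρ → (-5,66,36)
river: ρ → (36,6,-35)
river: ρ → (-35,64,7)
river: ρ → (7,62,-44)
river: ρ → (-44,26,25)
river: ρ → (25,24,-45)
river: ρ → (-45,66,4)
river: ρ → (4,70,-11)
river: ρ → (-11,62,28)
river: ρ → (28,50,-23)
river: ρ → (-23,42,36)
river: ρ → (36,30,-29)
river: ρ → (-29,28,37)
ρ-cycle length = 16 (tail of 0 descent steps not counted)

16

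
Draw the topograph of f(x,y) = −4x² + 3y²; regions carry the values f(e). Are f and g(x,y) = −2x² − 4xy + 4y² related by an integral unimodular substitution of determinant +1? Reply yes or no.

D₁ = 48, D₂ = 48
river cycle of f (length 2): (3, 6, -1), (-1, 6, 3)
river cycle of g (length 2): (4, 4, -2), (-2, 4, 4)
cycles differ ⇒ inequivalent

no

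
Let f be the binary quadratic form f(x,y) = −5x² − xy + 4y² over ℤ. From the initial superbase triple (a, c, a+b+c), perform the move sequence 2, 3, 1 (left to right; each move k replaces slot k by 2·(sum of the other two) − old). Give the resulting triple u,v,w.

start (-5,4,-2) = (f(1,0),f(0,1),f(1,1))
replace slot 2: 2·((-5)+(-2)) − 4 = -18 → (-5,-18,-2)
replace slot 3: 2·((-5)+(-18)) − (-2) = -44 → (-5,-18,-44)
replace slot 1: 2·((-18)+(-44)) − (-5) = -119 → (-119,-18,-44)

-119,-18,-44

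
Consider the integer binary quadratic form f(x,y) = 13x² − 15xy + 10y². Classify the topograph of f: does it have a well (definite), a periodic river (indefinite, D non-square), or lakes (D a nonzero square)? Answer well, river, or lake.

D = b²−4ac = (-15)² − 4·13·10 = -295
D < 0 ⇒ definite ⇒ every region one sign ⇒ single well

well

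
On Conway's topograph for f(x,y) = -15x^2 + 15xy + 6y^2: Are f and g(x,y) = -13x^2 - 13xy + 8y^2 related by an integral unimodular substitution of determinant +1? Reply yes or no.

D₁ = 585, D₂ = 585
river cycle of f (length 6): (6, 21, -6), (-6, 15, 15), (15, 15, -6), (-6, 21, 6), (6, 15, -15), (-15, 15, 6)
river cycle of g (length 10): (8, 13, -13), (-13, 13, 8), (8, 19, -7), (-7, 23, 2), (2, 21, -18), (-18, 15, 5), (5, 15, -18), (-18, 21, 2), (2, 23, -7), (-7, 19, 8)
cycles differ ⇒ inequivalent

no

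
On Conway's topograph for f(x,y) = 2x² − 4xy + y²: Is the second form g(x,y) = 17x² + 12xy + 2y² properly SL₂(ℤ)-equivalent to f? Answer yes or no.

D₁ = 8, D₂ = 8
river cycle of f (length 2): (1, 2, -1), (-1, 2, 1)
river cycle of g (length 2): (-1, 2, 1), (1, 2, -1)
cycles coincide ⇒ equivalent

yes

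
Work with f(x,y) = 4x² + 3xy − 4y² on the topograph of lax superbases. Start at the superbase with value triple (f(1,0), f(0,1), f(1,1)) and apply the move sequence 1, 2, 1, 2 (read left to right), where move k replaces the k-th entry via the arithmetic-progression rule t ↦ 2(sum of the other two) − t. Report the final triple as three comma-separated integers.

start (4,-4,3) = (f(1,0),f(0,1),f(1,1))
replace slot 1: 2·((-4)+3) − 4 = -6 → (-6,-4,3)
replace slot 2: 2·((-6)+3) − (-4) = -2 → (-6,-2,3)
replace slot 1: 2·((-2)+3) − (-6) = 8 → (8,-2,3)
replace slot 2: 2·(8+3) − (-2) = 24 → (8,24,3)

8,24,3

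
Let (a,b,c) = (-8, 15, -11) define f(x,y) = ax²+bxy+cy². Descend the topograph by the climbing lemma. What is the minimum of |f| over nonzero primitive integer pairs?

translate: b→1 (≡-15 mod 16), so (8,-15,11)→(8,1,4)
flip: (8,1,4)→(4,-1,8)
reduced (well bottom): (4,-1,8) with a≤c, −a<b≤a
well minimum |f| = |-4| = 4 (negative-definite)

4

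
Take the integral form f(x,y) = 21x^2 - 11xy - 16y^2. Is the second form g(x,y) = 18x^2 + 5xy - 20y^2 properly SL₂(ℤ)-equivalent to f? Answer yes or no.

D₁ = 1465, D₂ = 1465
river cycle of f (length 54): (-16, 11, 21), (21, 31, -6), (-6, 29, 26), (26, 23, -9), (-9, 31, 14), (14, 25, -15), (-15, 35, 4), (4, 37, -6), (-6, 35, 10), (10, 25, -21), … (44 more)
river cycle of g (length 50): (-20, 35, 3), (3, 37, -8), (-8, 27, 23), (23, 19, -12), (-12, 29, 13), (13, 23, -18), (-18, 13, 18), (18, 23, -13), (-13, 29, 12), (12, 19, -23), … (40 more)
cycles differ ⇒ inequivalent

no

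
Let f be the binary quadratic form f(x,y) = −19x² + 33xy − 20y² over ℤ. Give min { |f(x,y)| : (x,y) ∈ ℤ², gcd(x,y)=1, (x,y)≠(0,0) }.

translate: b→5 (≡-33 mod 38), so (19,-33,20)→(19,5,6)
flip: (19,5,6)→(6,-5,19)
reduced (well bottom): (6,-5,19) with a≤c, −a<b≤a
well minimum |f| = |-6| = 6 (negative-definite)

6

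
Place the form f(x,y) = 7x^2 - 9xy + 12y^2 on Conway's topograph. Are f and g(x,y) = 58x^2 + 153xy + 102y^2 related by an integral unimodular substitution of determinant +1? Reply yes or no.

D₁ = -255, D₂ = -255
f: translate: b→5 (≡-9 mod 14), so (7,-9,12)→(7,5,10)
f: reduced (well bottom): (7,5,10) with a≤c, −a<b≤a
g: translate: b→37 (≡153 mod 116), so (58,153,102)→(58,37,7)
g: flip: (58,37,7)→(7,-37,58)
g: translate: b→5 (≡-37 mod 14), so (7,-37,58)→(7,5,10)
g: reduced (well bottom): (7,5,10) with a≤c, −a<b≤a
reduced forms (7, 5, 10) vs (7, 5, 10) ⇒ equivalent

yes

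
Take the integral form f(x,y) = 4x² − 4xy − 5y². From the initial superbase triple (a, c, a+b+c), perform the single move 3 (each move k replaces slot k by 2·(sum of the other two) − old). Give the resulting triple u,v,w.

start (4,-5,-5) = (f(1,0),f(0,1),f(1,1))
replace slot 3: 2·(4+(-5)) − (-5) = 3 → (4,-5,3)

4,-5,3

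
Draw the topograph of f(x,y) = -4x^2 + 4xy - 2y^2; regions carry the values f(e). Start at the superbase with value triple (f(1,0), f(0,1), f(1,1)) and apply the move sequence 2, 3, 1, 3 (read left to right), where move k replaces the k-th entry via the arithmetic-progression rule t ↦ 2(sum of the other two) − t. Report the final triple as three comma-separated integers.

start (-4,-2,-2) = (f(1,0),f(0,1),f(1,1))
replace slot 2: 2·((-4)+(-2)) − (-2) = -10 → (-4,-10,-2)
replace slot 3: 2·((-4)+(-10)) − (-2) = -26 → (-4,-10,-26)
replace slot 1: 2·((-10)+(-26)) − (-4) = -68 → (-68,-10,-26)
replace slot 3: 2·((-68)+(-10)) − (-26) = -130 → (-68,-10,-130)

-68,-10,-130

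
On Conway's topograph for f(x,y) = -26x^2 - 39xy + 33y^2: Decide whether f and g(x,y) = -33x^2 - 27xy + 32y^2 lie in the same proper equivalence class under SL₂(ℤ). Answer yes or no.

D₁ = 4953, D₂ = 4953
river cycle of f (length 16): (33, 39, -26), (-26, 65, 7), (7, 61, -44), (-44, 27, 24), (24, 69, -2), (-2, 67, 58), (58, 49, -11), (-11, 61, 28), (28, 51, -21), (-21, 33, 46), … (6 more)
river cycle of g (length 16): (32, 27, -33), (-33, 39, 26), (26, 65, -7), (-7, 61, 44), (44, 27, -24), (-24, 69, 2), (2, 67, -58), (-58, 49, 11), (11, 61, -28), (-28, 51, 21), … (6 more)
cycles differ ⇒ inequivalent

no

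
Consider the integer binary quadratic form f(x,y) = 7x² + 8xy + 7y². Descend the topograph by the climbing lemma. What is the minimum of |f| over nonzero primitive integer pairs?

translate: b→-6 (≡8 mod 14), so (7,8,7)→(7,-6,6)
flip: (7,-6,6)→(6,6,7)
reduced (well bottom): (6,6,7) with a≤c, −a<b≤a
well minimum = a = 6

6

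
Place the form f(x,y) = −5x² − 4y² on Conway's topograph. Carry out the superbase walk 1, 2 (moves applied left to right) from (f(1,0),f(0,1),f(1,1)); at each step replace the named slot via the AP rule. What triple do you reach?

start (-5,-4,-9) = (f(1,0),f(0,1),f(1,1))
replace slot 1: 2·((-4)+(-9)) − (-5) = -21 → (-21,-4,-9)
replace slot 2: 2·((-21)+(-9)) − (-4) = -56 → (-21,-56,-9)

-21,-56,-9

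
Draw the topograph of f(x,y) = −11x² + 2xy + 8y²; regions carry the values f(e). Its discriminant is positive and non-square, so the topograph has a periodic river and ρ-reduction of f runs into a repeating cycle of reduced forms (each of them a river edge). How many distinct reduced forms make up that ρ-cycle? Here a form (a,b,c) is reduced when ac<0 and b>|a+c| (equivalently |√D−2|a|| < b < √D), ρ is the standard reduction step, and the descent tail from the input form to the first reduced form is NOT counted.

D = 356, ⌊√D⌋ = 18
descent: ρ → (8,14,-5)  [lands on river]
river: ρ → (-5,16,5)
river: ρ → (5,14,-8)
river: ρ → (-8,18,1)
river: ρ → (1,18,-8)
river: ρ → (-8,14,5)
river: ρ → (5,16,-5)
river: ρ → (-5,14,8)
river: ρ → (8,18,-1)
river: ρ → (-1,18,8)
ρ-cycle length = 10 (tail of 1 descent step not counted)

10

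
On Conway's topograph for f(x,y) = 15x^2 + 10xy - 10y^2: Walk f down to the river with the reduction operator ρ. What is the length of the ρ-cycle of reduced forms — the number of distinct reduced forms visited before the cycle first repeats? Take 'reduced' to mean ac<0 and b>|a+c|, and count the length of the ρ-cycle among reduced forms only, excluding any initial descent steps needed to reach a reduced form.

D = 700, ⌊√D⌋ = 26
river: ρ → (-10,10,15)
river: ρ → (15,20,-5)
river: ρ → (-5,20,15)
river: ρ → (15,10,-10)
ρ-cycle length = 4 (tail of 0 descent steps not counted)

4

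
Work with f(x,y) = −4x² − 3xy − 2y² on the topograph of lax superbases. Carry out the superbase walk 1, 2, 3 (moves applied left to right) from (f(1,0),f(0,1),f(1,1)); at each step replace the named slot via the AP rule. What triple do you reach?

start (-4,-2,-9) = (f(1,0),f(0,1),f(1,1))
replace slot 1: 2·((-2)+(-9)) − (-4) = -18 → (-18,-2,-9)
replace slot 2: 2·((-18)+(-9)) − (-2) = -52 → (-18,-52,-9)
replace slot 3: 2·((-18)+(-52)) − (-9) = -131 → (-18,-52,-131)

-18,-52,-131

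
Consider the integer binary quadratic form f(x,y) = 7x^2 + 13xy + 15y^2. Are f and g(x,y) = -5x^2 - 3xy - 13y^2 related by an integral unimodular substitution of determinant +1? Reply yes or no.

D₁ = -251, D₂ = -251
f: translate: b→-1 (≡13 mod 14), so (7,13,15)→(7,-1,9)
f: reduced (well bottom): (7,-1,9) with a≤c, −a<b≤a
g is negative-definite; reduce −g:
−g: reduced (well bottom): (5,3,13) with a≤c, −a<b≤a
flip sign back: reduced form of g is (-5,-3,-13)
reduced forms (7, -1, 9) vs (-5, -3, -13) ⇒ inequivalent

no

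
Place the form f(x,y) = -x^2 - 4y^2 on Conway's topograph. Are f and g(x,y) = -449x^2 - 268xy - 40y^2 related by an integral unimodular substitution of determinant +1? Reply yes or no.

D₁ = -16, D₂ = -16
f is negative-definite; reduce −f:
−f: reduced (well bottom): (1,0,4) with a≤c, −a<b≤a
flip sign back: reduced form of f is (-1,0,-4)
g is negative-definite; reduce −g:
−g: flip: (449,268,40)→(40,-268,449)
−g: translate: b→-28 (≡-268 mod 80), so (40,-268,449)→(40,-28,5)
−g: flip: (40,-28,5)→(5,28,40)
−g: translate: b→-2 (≡28 mod 10), so (5,28,40)→(5,-2,1)
−g: flip: (5,-2,1)→(1,2,5)
−g: translate: b→0 (≡2 mod 2), so (1,2,5)→(1,0,4)
−g: reduced (well bottom): (1,0,4) with a≤c, −a<b≤a
flip sign back: reduced form of g is (-1,0,-4)
reduced forms (-1, 0, -4) vs (-1, 0, -4) ⇒ equivalent

yes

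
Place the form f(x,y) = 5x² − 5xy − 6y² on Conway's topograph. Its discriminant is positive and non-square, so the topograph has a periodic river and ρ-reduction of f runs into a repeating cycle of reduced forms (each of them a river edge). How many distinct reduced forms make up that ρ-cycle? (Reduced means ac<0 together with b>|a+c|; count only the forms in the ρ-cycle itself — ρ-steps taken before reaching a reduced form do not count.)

D = 145, ⌊√D⌋ = 12
descent: ρ → (-6,5,5)  [lands on river]
river: ρ → (5,5,-6)
river: ρ → (-6,7,4)
river: ρ → (4,9,-4)
river: ρ → (-4,7,6)
river: ρ → (6,5,-5)
river: ρ → (-5,5,6)
river: ρ → (6,7,-4)
river: ρ → (-4,9,4)
river: ρ → (4,7,-6)
ρ-cycle length = 10 (tail of 1 descent step not counted)

10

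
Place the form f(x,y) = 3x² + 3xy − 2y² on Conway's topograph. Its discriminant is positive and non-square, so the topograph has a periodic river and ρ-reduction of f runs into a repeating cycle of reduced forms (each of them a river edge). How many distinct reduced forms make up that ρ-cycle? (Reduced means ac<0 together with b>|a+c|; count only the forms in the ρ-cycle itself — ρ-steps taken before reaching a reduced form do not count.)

D = 33, ⌊√D⌋ = 5
river: ρ → (-2,5,1)
river: ρ → (1,5,-2)
river: ρ → (-2,3,3)
river: ρ → (3,3,-2)
ρ-cycle length = 4 (tail of 0 descent steps not counted)

4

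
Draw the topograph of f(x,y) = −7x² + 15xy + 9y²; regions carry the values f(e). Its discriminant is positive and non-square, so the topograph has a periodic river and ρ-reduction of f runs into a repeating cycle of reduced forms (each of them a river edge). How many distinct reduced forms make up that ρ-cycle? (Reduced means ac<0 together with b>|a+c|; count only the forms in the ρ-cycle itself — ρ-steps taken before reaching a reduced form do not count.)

D = 477, ⌊√D⌋ = 21
river: ρ → (9,21,-1)
river: ρ → (-1,21,9)
river: ρ → (9,15,-7)
river: ρ → (-7,13,11)
river: ρ → (11,9,-9)
river: ρ → (-9,9,11)
river: ρ → (11,13,-7)
river: ρ → (-7,15,9)
ρ-cycle length = 8 (tail of 0 descent steps not counted)

8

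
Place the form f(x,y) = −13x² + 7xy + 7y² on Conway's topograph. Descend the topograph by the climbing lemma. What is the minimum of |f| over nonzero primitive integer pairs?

river: ρ → (7,7,-13)
river: ρ → (-13,19,1)
river: ρ → (1,19,-13)
river: ρ → (-13,7,7)
closes: descent 0, river 4
min |a| on river = 1

1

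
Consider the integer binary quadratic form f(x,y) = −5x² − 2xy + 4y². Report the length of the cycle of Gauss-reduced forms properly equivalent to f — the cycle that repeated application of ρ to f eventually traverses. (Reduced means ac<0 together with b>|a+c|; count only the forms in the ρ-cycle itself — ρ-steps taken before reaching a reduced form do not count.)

D = 84, ⌊√D⌋ = 9
descent: ρ → (4,2,-5)  [lands on river]
river: ρ → (-5,8,1)
river: ρ → (1,8,-5)
river: ρ → (-5,2,4)
river: ρ → (4,6,-3)
river: ρ → (-3,6,4)
ρ-cycle length = 6 (tail of 1 descent step not counted)

6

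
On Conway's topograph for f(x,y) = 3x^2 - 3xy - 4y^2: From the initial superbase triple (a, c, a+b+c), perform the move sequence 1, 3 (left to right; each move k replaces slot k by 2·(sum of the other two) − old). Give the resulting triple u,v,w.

start (3,-4,-4) = (f(1,0),f(0,1),f(1,1))
replace slot 1: 2·((-4)+(-4)) − 3 = -19 → (-19,-4,-4)
replace slot 3: 2·((-19)+(-4)) − (-4) = -42 → (-19,-4,-42)

-19,-4,-42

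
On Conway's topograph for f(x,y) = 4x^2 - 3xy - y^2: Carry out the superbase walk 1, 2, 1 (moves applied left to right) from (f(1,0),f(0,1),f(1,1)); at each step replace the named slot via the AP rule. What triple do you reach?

start (4,-1,0) = (f(1,0),f(0,1),f(1,1))
replace slot 1: 2·((-1)+0) − 4 = -6 → (-6,-1,0)
replace slot 2: 2·((-6)+0) − (-1) = -11 → (-6,-11,0)
replace slot 1: 2·((-11)+0) − (-6) = -16 → (-16,-11,0)

-16,-11,0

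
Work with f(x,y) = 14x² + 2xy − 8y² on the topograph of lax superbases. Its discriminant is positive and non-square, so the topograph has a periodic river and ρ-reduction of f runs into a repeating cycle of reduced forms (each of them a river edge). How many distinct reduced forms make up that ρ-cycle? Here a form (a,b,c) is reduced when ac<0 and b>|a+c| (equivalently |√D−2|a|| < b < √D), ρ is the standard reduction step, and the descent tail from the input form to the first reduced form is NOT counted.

D = 452, ⌊√D⌋ = 21
descent: ρ → (-8,14,8)  [lands on river]
river: ρ → (8,18,-4)
river: ρ → (-4,14,16)
river: ρ → (16,18,-2)
river: ρ → (-2,18,16)
river: ρ → (16,14,-4)
river: ρ → (-4,18,8)
river: ρ → (8,14,-8)
river: ρ → (-8,18,4)
river: ρ → (4,14,-16)
river: ρ → (-16,18,2)
river: ρ → (2,18,-16)
river: ρ → (-16,14,4)
river: ρ → (4,18,-8)
ρ-cycle length = 14 (tail of 1 descent step not counted)

14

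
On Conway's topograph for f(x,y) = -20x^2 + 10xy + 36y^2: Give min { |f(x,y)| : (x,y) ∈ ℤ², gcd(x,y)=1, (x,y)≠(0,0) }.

descent: ρ → (36,-10,-20)
descent: ρ → (-20,50,6)  [lands on river]
river: ρ → (6,46,-36)
river: ρ → (-36,26,16)
river: ρ → (16,38,-24)
river: ρ → (-24,10,30)
river: ρ → (30,50,-4)
river: ρ → (-4,54,4)
river: ρ → (4,50,-30)
river: ρ → (-30,10,24)
river: ρ → (24,38,-16)
river: ρ → (-16,26,36)
river: ρ → (36,46,-6)
river: ρ → (-6,50,20)
river: ρ → (20,30,-26)
river: ρ → (-26,22,24)
river: ρ → (24,26,-24)
river: ρ → (-24,22,26)
river: ρ → (26,30,-20)
closes: descent 2, river 18
min |a| on river = 4

4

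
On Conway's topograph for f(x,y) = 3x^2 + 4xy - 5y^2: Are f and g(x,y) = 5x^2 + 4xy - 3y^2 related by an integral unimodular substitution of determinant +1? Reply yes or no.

D₁ = 76, D₂ = 76
river cycle of f (length 6): (-5, 6, 2), (2, 6, -5), (-5, 4, 3), (3, 8, -1), (-1, 8, 3), (3, 4, -5)
river cycle of g (length 6): (-3, 8, 1), (1, 8, -3), (-3, 4, 5), (5, 6, -2), (-2, 6, 5), (5, 4, -3)
cycles differ ⇒ inequivalent

no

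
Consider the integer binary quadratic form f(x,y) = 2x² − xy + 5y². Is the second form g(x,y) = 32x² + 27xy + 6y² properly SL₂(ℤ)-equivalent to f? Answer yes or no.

D₁ = -39, D₂ = -39
f: reduced (well bottom): (2,-1,5) with a≤c, −a<b≤a
g: flip: (32,27,6)→(6,-27,32)
g: translate: b→-3 (≡-27 mod 12), so (6,-27,32)→(6,-3,2)
g: flip: (6,-3,2)→(2,3,6)
g: translate: b→-1 (≡3 mod 4), so (2,3,6)→(2,-1,5)
g: reduced (well bottom): (2,-1,5) with a≤c, −a<b≤a
reduced forms (2, -1, 5) vs (2, -1, 5) ⇒ equivalent

yes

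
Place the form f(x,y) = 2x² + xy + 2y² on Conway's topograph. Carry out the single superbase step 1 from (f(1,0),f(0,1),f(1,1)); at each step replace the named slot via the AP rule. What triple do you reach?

start (2,2,5) = (f(1,0),f(0,1),f(1,1))
replace slot 1: 2·(2+5) − 2 = 12 → (12,2,5)

12,2,5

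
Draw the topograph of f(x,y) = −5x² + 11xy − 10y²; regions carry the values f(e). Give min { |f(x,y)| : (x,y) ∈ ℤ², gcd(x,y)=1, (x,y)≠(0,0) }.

translate: b→-1 (≡-11 mod 10), so (5,-11,10)→(5,-1,4)
flip: (5,-1,4)→(4,1,5)
reduced (well bottom): (4,1,5) with a≤c, −a<b≤a
well minimum |f| = |-4| = 4 (negative-definite)

4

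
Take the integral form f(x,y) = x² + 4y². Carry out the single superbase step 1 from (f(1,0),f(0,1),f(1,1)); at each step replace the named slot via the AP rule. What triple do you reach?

start (1,4,5) = (f(1,0),f(0,1),f(1,1))
replace slot 1: 2·(4+5) − 1 = 17 → (17,4,5)

17,4,5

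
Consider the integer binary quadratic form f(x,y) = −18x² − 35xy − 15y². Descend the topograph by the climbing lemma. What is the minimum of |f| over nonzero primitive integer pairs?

descent: ρ → (-15,5,2)
descent: ρ → (2,11,-3)  [lands on river]
river: ρ → (-3,7,8)
river: ρ → (8,9,-2)
river: ρ → (-2,11,3)
river: ρ → (3,7,-8)
river: ρ → (-8,9,2)
closes: descent 2, river 6
min |a| on river = 2

2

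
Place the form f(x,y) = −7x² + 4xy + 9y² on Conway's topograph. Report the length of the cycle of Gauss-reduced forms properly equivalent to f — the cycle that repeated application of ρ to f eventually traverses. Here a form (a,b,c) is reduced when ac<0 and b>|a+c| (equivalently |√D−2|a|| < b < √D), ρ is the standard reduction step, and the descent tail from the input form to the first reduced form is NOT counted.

D = 268, ⌊√D⌋ = 16
river: ρ → (9,14,-2)
river: ρ → (-2,14,9)
river: ρ → (9,4,-7)
river: ρ → (-7,10,6)
river: ρ → (6,14,-3)
river: ρ → (-3,16,1)
river: ρ → (1,16,-3)
river: ρ → (-3,14,6)
river: ρ → (6,10,-7)
river: ρ → (-7,4,9)
ρ-cycle length = 10 (tail of 0 descent steps not counted)

10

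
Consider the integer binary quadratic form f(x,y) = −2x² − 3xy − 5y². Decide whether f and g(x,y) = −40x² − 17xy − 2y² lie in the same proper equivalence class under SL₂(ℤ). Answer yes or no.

D₁ = -31, D₂ = -31
f is negative-definite; reduce −f:
−f: translate: b→-1 (≡3 mod 4), so (2,3,5)→(2,-1,4)
−f: reduced (well bottom): (2,-1,4) with a≤c, −a<b≤a
flip sign back: reduced form of f is (-2,1,-4)
g is negative-definite; reduce −g:
−g: flip: (40,17,2)→(2,-17,40)
−g: translate: b→-1 (≡-17 mod 4), so (2,-17,40)→(2,-1,4)
−g: reduced (well bottom): (2,-1,4) with a≤c, −a<b≤a
flip sign back: reduced form of g is (-2,1,-4)
reduced forms (-2, 1, -4) vs (-2, 1, -4) ⇒ equivalent

yes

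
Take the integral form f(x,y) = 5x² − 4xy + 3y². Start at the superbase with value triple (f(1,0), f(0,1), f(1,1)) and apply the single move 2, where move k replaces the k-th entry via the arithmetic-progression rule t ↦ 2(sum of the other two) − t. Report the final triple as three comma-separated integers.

start (5,3,4) = (f(1,0),f(0,1),f(1,1))
replace slot 2: 2·(5+4) − 3 = 15 → (5,15,4)

5,15,4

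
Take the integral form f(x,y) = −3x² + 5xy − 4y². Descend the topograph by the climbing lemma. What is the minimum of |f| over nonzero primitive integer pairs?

translate: b→1 (≡-5 mod 6), so (3,-5,4)→(3,1,2)
flip: (3,1,2)→(2,-1,3)
reduced (well bottom): (2,-1,3) with a≤c, −a<b≤a
well minimum |f| = |-2| = 2 (negative-definite)

2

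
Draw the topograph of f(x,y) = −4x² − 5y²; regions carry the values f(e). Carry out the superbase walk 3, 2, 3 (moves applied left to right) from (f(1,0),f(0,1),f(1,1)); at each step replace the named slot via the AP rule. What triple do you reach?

start (-4,-5,-9) = (f(1,0),f(0,1),f(1,1))
replace slot 3: 2·((-4)+(-5)) − (-9) = -9 → (-4,-5,-9)
replace slot 2: 2·((-4)+(-9)) − (-5) = -21 → (-4,-21,-9)
replace slot 3: 2·((-4)+(-21)) − (-9) = -41 → (-4,-21,-41)

-4,-21,-41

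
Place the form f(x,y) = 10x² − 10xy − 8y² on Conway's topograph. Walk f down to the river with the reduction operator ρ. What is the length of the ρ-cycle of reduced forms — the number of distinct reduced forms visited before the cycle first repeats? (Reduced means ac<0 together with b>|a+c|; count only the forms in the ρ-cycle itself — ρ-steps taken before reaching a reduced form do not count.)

D = 420, ⌊√D⌋ = 20
descent: ρ → (-8,10,10)  [lands on river]
river: ρ → (10,10,-8)
river: ρ → (-8,6,12)
river: ρ → (12,18,-2)
river: ρ → (-2,18,12)
river: ρ → (12,6,-8)
ρ-cycle length = 6 (tail of 1 descent step not counted)

6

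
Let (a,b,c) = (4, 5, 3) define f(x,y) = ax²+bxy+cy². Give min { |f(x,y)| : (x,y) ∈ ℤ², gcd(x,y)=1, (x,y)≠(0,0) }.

translate: b→-3 (≡5 mod 8), so (4,5,3)→(4,-3,2)
flip: (4,-3,2)→(2,3,4)
translate: b→-1 (≡3 mod 4), so (2,3,4)→(2,-1,3)
reduced (well bottom): (2,-1,3) with a≤c, −a<b≤a
well minimum = a = 2

2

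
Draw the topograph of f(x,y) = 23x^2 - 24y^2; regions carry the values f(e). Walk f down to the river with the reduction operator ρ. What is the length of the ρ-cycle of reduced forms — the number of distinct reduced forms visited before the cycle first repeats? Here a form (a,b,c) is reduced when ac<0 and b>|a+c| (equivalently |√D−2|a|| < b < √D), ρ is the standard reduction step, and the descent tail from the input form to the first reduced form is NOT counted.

D = 2208, ⌊√D⌋ = 46
descent: ρ → (-24,0,23)
descent: ρ → (23,46,-1)  [lands on river]
river: ρ → (-1,46,23)
ρ-cycle length = 2 (tail of 2 descent steps not counted)

2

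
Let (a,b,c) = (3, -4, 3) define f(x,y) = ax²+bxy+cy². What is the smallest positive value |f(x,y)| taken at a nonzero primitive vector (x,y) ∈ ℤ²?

translate: b→2 (≡-4 mod 6), so (3,-4,3)→(3,2,2)
flip: (3,2,2)→(2,-2,3)
translate: b→2 (≡-2 mod 4), so (2,-2,3)→(2,2,3)
reduced (well bottom): (2,2,3) with a≤c, −a<b≤a
well minimum = a = 2

2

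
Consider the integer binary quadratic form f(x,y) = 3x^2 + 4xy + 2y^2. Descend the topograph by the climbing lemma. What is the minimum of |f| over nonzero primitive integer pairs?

translate: b→-2 (≡4 mod 6), so (3,4,2)→(3,-2,1)
flip: (3,-2,1)→(1,2,3)
translate: b→0 (≡2 mod 2), so (1,2,3)→(1,0,2)
reduced (well bottom): (1,0,2) with a≤c, −a<b≤a
well minimum = a = 1

1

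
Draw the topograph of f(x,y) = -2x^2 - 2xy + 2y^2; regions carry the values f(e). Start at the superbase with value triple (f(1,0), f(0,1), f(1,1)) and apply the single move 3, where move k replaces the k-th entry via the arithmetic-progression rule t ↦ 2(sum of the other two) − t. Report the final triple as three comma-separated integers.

start (-2,2,-2) = (f(1,0),f(0,1),f(1,1))
replace slot 3: 2·((-2)+2) − (-2) = 2 → (-2,2,2)

-2,2,2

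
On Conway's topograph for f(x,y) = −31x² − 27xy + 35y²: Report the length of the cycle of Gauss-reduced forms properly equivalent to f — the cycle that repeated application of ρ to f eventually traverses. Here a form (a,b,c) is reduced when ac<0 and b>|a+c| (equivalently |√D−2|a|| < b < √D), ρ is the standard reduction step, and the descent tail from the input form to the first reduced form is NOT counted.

D = 5069, ⌊√D⌋ = 71
descent: ρ → (35,27,-31)  [lands on river]
river: ρ → (-31,35,31)
river: ρ → (31,27,-35)
river: ρ → (-35,43,23)
river: ρ → (23,49,-29)
river: ρ → (-29,67,5)
river: ρ → (5,63,-55)
river: ρ → (-55,47,13)
river: ρ → (13,57,-35)
river: ρ → (-35,13,35)
river: ρ → (35,57,-13)
river: ρ → (-13,47,55)
river: ρ → (55,63,-5)
river: ρ → (-5,67,29)
river: ρ → (29,49,-23)
river: ρ → (-23,43,35)
ρ-cycle length = 16 (tail of 1 descent step not counted)

16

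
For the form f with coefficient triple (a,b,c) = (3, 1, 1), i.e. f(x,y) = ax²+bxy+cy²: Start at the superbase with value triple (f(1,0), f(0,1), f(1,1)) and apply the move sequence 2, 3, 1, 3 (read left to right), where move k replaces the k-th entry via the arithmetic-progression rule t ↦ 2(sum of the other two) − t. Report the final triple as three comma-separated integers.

start (3,1,5) = (f(1,0),f(0,1),f(1,1))
replace slot 2: 2·(3+5) − 1 = 15 → (3,15,5)
replace slot 3: 2·(3+15) − 5 = 31 → (3,15,31)
replace slot 1: 2·(15+31) − 3 = 89 → (89,15,31)
replace slot 3: 2·(89+15) − 31 = 177 → (89,15,177)

89,15,177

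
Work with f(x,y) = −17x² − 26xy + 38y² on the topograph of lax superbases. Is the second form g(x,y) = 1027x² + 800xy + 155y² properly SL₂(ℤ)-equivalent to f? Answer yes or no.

D₁ = 3260, D₂ = 3260
river cycle of f (length 12): (38, 26, -17), (-17, 42, 22), (22, 46, -13), (-13, 32, 43), (43, 54, -2), (-2, 54, 43), (43, 32, -13), (-13, 46, 22), (22, 42, -17), (-17, 26, 38), … (2 more)
river cycle of g (length 12): (22, 46, -13), (-13, 32, 43), (43, 54, -2), (-2, 54, 43), (43, 32, -13), (-13, 46, 22), (22, 42, -17), (-17, 26, 38), (38, 50, -5), (-5, 50, 38), … (2 more)
cycles coincide ⇒ equivalent

yes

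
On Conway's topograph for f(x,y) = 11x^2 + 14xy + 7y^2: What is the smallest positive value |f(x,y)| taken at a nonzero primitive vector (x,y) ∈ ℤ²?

translate: b→-8 (≡14 mod 22), so (11,14,7)→(11,-8,4)
flip: (11,-8,4)→(4,8,11)
translate: b→0 (≡8 mod 8), so (4,8,11)→(4,0,7)
reduced (well bottom): (4,0,7) with a≤c, −a<b≤a
well minimum = a = 4

4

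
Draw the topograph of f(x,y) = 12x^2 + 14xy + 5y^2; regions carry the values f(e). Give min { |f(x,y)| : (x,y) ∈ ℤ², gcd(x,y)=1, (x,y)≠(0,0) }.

translate: b→-10 (≡14 mod 24), so (12,14,5)→(12,-10,3)
flip: (12,-10,3)→(3,10,12)
translate: b→-2 (≡10 mod 6), so (3,10,12)→(3,-2,4)
reduced (well bottom): (3,-2,4) with a≤c, −a<b≤a
well minimum = a = 3

3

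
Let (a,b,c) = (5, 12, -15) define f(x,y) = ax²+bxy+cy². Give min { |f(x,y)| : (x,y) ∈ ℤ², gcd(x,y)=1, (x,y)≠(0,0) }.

river: ρ → (-15,18,2)
river: ρ → (2,18,-15)
river: ρ → (-15,12,5)
river: ρ → (5,18,-6)
river: ρ → (-6,18,5)
river: ρ → (5,12,-15)
closes: descent 0, river 6
min |a| on river = 2

2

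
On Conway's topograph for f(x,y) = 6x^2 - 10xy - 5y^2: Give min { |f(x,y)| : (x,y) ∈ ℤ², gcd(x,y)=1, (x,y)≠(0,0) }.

descent: ρ → (-5,10,6)  [lands on river]
river: ρ → (6,14,-1)
river: ρ → (-1,14,6)
river: ρ → (6,10,-5)
closes: descent 1, river 4
min |a| on river = 1

1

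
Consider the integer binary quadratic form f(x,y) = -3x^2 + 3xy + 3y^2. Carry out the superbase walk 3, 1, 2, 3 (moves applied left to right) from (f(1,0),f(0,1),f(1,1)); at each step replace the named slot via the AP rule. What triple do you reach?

start (-3,3,3) = (f(1,0),f(0,1),f(1,1))
replace slot 3: 2·((-3)+3) − 3 = -3 → (-3,3,-3)
replace slot 1: 2·(3+(-3)) − (-3) = 3 → (3,3,-3)
replace slot 2: 2·(3+(-3)) − 3 = -3 → (3,-3,-3)
replace slot 3: 2·(3+(-3)) − (-3) = 3 → (3,-3,3)

3,-3,3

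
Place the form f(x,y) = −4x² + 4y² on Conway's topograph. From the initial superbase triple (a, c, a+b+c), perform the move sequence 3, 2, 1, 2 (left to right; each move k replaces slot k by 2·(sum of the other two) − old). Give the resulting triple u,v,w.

start (-4,4,0) = (f(1,0),f(0,1),f(1,1))
replace slot 3: 2·((-4)+4) − 0 = 0 → (-4,4,0)
replace slot 2: 2·((-4)+0) − 4 = -12 → (-4,-12,0)
replace slot 1: 2·((-12)+0) − (-4) = -20 → (-20,-12,0)
replace slot 2: 2·((-20)+0) − (-12) = -28 → (-20,-28,0)

-20,-28,0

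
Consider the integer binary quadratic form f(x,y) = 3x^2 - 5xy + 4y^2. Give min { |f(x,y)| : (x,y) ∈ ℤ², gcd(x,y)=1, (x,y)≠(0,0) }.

translate: b→1 (≡-5 mod 6), so (3,-5,4)→(3,1,2)
flip: (3,1,2)→(2,-1,3)
reduced (well bottom): (2,-1,3) with a≤c, −a<b≤a
well minimum = a = 2

2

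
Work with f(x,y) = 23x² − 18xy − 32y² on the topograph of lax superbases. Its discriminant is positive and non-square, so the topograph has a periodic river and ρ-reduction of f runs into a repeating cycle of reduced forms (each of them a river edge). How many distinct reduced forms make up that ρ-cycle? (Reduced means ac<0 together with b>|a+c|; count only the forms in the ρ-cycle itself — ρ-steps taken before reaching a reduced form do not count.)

D = 3268, ⌊√D⌋ = 57
descent: ρ → (-32,18,23)  [lands on river]
river: ρ → (23,28,-27)
river: ρ → (-27,26,24)
river: ρ → (24,22,-29)
river: ρ → (-29,36,17)
river: ρ → (17,32,-33)
river: ρ → (-33,34,16)
river: ρ → (16,30,-37)
river: ρ → (-37,44,9)
river: ρ → (9,46,-32)
ρ-cycle length = 10 (tail of 1 descent step not counted)

10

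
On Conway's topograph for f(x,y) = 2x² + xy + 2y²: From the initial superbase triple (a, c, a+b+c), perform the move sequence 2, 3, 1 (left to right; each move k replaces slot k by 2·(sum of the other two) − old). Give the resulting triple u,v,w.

start (2,2,5) = (f(1,0),f(0,1),f(1,1))
replace slot 2: 2·(2+5) − 2 = 12 → (2,12,5)
replace slot 3: 2·(2+12) − 5 = 23 → (2,12,23)
replace slot 1: 2·(12+23) − 2 = 68 → (68,12,23)

68,12,23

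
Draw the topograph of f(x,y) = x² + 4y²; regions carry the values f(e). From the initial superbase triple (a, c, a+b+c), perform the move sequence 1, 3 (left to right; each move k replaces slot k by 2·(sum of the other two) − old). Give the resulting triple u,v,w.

start (1,4,5) = (f(1,0),f(0,1),f(1,1))
replace slot 1: 2·(4+5) − 1 = 17 → (17,4,5)
replace slot 3: 2·(17+4) − 5 = 37 → (17,4,37)

17,4,37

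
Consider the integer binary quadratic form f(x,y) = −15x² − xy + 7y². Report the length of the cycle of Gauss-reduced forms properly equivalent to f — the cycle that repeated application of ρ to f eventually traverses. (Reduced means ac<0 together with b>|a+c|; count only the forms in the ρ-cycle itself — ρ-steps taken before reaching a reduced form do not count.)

D = 421, ⌊√D⌋ = 20
descent: ρ → (7,15,-7)  [lands on river]
river: ρ → (-7,13,9)
river: ρ → (9,5,-11)
river: ρ → (-11,17,3)
river: ρ → (3,19,-5)
river: ρ → (-5,11,15)
river: ρ → (15,19,-1)
river: ρ → (-1,19,15)
river: ρ → (15,11,-5)
river: ρ → (-5,19,3)
river: ρ → (3,17,-11)
river: ρ → (-11,5,9)
river: ρ → (9,13,-7)
river: ρ → (-7,15,7)
river: ρ → (7,13,-9)
river: ρ → (-9,5,11)
river: ρ → (11,17,-3)
river: ρ → (-3,19,5)
river: ρ → (5,11,-15)
river: ρ → (-15,19,1)
river: ρ → (1,19,-15)
river: ρ → (-15,11,5)
river: ρ → (5,19,-3)
river: ρ → (-3,17,11)
river: ρ → (11,5,-9)
river: ρ → (-9,13,7)
ρ-cycle length = 26 (tail of 1 descent step not counted)

26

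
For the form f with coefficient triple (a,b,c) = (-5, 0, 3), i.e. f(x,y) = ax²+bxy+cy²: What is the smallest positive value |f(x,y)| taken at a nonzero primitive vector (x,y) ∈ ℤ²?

descent: ρ → (3,6,-2)  [lands on river]
river: ρ → (-2,6,3)
closes: descent 1, river 2
min |a| on river = 2

2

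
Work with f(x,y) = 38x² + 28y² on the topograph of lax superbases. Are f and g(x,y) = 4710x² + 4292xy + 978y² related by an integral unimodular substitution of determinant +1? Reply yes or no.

D₁ = -4256, D₂ = -4256
f: flip: (38,0,28)→(28,0,38)
f: reduced (well bottom): (28,0,38) with a≤c, −a<b≤a
g: flip: (4710,4292,978)→(978,-4292,4710)
g: translate: b→-380 (≡-4292 mod 1956), so (978,-4292,4710)→(978,-380,38)
g: flip: (978,-380,38)→(38,380,978)
g: translate: b→0 (≡380 mod 76), so (38,380,978)→(38,0,28)
g: flip: (38,0,28)→(28,0,38)
g: reduced (well bottom): (28,0,38) with a≤c, −a<b≤a
reduced forms (28, 0, 38) vs (28, 0, 38) ⇒ equivalent

yes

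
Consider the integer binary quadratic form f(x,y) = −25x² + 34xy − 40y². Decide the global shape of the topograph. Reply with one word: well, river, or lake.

D = b²−4ac = 34² − 4·(-25)·(-40) = -2844
D < 0 ⇒ definite ⇒ every region one sign ⇒ single well

well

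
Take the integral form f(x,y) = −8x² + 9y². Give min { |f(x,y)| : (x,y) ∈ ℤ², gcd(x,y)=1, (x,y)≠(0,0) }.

descent: ρ → (9,0,-8)
descent: ρ → (-8,16,1)  [lands on river]
river: ρ → (1,16,-8)
closes: descent 2, river 2
min |a| on river = 1

1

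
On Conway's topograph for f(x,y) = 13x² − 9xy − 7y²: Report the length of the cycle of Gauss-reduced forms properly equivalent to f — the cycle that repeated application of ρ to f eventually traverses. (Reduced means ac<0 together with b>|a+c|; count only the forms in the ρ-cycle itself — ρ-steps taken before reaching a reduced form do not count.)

D = 445, ⌊√D⌋ = 21
descent: ρ → (-7,9,13)  [lands on river]
river: ρ → (13,17,-3)
river: ρ → (-3,19,7)
river: ρ → (7,9,-13)
river: ρ → (-13,17,3)
river: ρ → (3,19,-7)
ρ-cycle length = 6 (tail of 1 descent step not counted)

6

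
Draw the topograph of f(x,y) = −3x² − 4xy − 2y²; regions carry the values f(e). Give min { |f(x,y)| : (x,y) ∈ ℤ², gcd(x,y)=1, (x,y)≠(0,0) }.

translate: b→-2 (≡4 mod 6), so (3,4,2)→(3,-2,1)
flip: (3,-2,1)→(1,2,3)
translate: b→0 (≡2 mod 2), so (1,2,3)→(1,0,2)
reduced (well bottom): (1,0,2) with a≤c, −a<b≤a
well minimum |f| = |-1| = 1 (negative-definite)

1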